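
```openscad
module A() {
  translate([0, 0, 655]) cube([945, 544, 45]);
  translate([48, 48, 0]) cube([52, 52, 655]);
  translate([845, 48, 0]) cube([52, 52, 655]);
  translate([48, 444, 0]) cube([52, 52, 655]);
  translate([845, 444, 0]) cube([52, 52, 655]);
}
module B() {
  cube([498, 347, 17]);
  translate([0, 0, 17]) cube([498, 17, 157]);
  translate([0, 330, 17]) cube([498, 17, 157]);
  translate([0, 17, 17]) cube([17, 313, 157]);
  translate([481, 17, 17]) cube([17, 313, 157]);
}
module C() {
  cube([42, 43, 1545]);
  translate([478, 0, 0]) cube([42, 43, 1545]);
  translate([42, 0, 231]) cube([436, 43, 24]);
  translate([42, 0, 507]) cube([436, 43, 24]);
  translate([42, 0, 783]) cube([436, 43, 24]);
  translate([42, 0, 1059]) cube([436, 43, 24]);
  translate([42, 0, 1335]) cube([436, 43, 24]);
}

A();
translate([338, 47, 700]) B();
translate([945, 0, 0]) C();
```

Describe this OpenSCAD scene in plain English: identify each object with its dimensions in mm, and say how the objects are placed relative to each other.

A is a table with a 945×544 mm rectangular top, 45 mm thick, top surface at z = 700 mm, supported by four 52×52 mm square legs, each inset 48 mm from the nearest pair of top edges, running from the floor.

B is an open storage box with external size 498×347×174 mm and wall thickness 17 mm (the base is also 17 mm thick). The base covers the whole footprint; the four walls stand on the base, with the y-facing walls full-width and the x-facing walls fitting between their inner faces.

C is a straight ladder. Two 42×43 mm vertical rails, 1545 mm tall, stand 520 mm apart (outside-to-outside) with their front faces coplanar on the −y side. 5 rungs, each 43 mm deep and 24 mm tall, span between the inner faces of the rails, front faces flush with the rails. The lowest rung's underside is at z = 231 mm and rungs are spaced 276 mm apart (underside to underside).

The open box is on top of the table. The ladder is against the table's +x side, with their −y faces flush.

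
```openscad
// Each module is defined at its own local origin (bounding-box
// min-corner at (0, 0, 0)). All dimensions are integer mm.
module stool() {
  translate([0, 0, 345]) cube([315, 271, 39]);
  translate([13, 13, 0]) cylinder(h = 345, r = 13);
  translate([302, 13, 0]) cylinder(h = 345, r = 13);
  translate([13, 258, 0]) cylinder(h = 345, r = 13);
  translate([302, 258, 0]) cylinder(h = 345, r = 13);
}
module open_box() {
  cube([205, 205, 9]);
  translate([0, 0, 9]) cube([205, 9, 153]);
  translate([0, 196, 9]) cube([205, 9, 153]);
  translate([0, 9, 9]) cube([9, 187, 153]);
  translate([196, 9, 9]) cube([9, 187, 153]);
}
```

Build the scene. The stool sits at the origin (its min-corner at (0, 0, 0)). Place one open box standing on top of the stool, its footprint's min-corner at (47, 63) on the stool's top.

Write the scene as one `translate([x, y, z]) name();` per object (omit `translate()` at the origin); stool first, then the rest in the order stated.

stool();
translate([47, 63, 384]) open_box();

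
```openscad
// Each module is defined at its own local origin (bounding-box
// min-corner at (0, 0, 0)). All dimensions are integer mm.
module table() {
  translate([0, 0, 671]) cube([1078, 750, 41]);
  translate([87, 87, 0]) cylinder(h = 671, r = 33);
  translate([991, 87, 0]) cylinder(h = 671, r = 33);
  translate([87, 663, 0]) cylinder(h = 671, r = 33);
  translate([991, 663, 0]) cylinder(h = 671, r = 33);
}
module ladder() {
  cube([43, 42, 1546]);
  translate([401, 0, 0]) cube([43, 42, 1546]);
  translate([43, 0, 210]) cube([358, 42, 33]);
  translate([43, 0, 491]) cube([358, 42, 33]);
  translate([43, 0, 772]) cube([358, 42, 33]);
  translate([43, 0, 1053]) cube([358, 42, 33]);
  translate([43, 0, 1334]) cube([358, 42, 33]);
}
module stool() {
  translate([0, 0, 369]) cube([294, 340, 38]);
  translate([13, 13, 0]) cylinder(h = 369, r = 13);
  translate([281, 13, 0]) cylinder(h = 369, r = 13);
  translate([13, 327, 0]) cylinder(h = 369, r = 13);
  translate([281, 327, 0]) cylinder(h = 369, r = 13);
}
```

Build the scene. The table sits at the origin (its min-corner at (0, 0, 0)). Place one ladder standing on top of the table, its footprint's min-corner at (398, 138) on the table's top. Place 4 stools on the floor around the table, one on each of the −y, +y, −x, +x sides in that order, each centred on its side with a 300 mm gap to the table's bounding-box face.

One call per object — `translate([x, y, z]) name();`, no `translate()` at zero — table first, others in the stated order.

table();
translate([398, 138, 712]) ladder();
translate([392, -640, 0]) stool();
translate([392, 1050, 0]) stool();
translate([-594, 205, 0]) stool();
translate([1378, 205, 0]) stool();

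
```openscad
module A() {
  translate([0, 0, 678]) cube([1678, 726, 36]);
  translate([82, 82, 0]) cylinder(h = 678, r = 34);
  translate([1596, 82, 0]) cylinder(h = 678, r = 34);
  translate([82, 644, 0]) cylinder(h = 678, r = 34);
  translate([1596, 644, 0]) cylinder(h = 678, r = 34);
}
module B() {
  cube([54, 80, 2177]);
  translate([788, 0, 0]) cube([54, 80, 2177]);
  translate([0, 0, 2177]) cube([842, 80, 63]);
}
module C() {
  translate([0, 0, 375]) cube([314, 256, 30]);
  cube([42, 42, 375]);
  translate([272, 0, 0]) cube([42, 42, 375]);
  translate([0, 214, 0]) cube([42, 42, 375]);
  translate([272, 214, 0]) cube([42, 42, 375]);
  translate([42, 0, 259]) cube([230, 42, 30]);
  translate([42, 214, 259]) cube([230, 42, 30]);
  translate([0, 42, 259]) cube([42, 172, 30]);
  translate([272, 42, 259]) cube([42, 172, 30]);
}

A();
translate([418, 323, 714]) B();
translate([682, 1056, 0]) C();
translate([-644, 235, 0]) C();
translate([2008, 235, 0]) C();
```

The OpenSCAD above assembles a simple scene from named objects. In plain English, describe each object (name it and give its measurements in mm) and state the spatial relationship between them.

A is a rectangular dining table. The top is 1678×726×36 mm with its upper surface at z = 714 mm. It stands on four round legs of 68 mm diameter, each leg's bounding box inset 48 mm from the nearest pair of top edges, running from the floor to the underside of the top.

B is a rectangular door frame: two vertical jambs of 54×80 mm section, 2177 mm tall, with a clear opening 734 mm wide between their inner faces. A header 63 mm tall and 80 mm deep lies on top of the jambs and spans the full outside width.

C is a simple wooden stool: a rectangular seat 314 mm (x) by 256 mm (y), 30 mm thick, top face at z = 405 mm, on four square legs, each 42×42 mm in cross-section. The legs rest on z = 0, each flush with a corner of the seat. Four stretchers, 42 mm wide and 30 mm tall, connect adjacent legs with their undersides at z = 259 mm, each running between the inner faces of the legs it joins and aligned with the legs' outer faces on the other axis.

The door frame is on top of the table, centred. Three stools sit around the table at the +y, −x, +x sides.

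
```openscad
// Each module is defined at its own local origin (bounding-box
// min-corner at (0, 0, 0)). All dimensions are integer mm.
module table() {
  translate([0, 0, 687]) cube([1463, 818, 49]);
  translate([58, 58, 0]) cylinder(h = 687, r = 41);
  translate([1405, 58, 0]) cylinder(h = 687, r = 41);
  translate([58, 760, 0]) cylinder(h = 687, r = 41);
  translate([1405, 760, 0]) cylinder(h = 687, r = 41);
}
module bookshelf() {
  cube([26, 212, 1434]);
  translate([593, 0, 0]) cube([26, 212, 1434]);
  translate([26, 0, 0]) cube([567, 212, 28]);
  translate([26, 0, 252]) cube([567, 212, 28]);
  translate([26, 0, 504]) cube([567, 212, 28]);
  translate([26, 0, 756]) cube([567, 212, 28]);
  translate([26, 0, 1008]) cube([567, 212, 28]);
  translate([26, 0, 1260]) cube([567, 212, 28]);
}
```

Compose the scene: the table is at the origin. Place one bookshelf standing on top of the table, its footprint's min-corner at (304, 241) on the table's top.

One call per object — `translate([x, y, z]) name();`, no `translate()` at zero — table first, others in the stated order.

table();
translate([304, 241, 736]) bookshelf();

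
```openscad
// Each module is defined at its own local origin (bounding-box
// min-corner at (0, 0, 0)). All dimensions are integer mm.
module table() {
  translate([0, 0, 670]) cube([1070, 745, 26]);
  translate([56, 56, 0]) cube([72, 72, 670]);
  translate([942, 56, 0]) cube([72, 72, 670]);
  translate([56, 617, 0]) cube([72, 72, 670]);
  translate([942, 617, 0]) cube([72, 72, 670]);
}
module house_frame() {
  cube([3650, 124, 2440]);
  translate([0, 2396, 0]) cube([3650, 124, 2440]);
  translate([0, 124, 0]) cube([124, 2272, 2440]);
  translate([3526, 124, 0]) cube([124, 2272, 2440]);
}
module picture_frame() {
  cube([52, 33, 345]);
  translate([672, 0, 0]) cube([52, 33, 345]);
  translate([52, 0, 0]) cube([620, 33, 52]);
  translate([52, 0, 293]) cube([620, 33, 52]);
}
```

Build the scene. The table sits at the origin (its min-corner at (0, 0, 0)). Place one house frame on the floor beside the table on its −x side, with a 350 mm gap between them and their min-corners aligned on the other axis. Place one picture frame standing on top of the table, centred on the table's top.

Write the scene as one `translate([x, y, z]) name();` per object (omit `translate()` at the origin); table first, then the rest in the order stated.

table();
translate([-4000, 0, 0]) house_frame();
translate([173, 356, 696]) picture_frame();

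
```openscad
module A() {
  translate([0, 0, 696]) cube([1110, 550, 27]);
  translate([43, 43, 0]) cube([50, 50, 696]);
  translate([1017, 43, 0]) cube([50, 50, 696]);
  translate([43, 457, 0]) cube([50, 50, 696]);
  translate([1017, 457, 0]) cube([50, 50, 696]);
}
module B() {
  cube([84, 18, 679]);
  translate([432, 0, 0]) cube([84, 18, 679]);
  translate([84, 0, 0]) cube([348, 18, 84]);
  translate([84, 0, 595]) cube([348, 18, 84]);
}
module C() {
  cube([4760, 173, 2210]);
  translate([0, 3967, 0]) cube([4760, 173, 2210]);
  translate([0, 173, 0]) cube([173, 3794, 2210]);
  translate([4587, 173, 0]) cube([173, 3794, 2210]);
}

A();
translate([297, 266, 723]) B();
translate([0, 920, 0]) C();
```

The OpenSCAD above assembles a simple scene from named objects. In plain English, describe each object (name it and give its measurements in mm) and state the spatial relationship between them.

A is a rectangular dining table. The top is 1110×550×27 mm with its upper surface at z = 723 mm. It stands on four 50×50 mm square legs, each inset 43 mm from the nearest pair of top edges, running from the floor to the underside of the top.

B is a rectangular picture frame lying in the x–z plane (depth along y). The opening is 348 mm wide (x) by 511 mm tall (z), surrounded by a border 84 mm wide on all four sides. The frame is 18 mm deep and is made of two full-height vertical stiles with two horizontal rails fitted between them.

C is a box-shaped house frame (walls only): outside footprint 4760×4140 mm, wall height 2210 mm, wall thickness 173 mm. The two y-facing walls run the full x-width; the two x-facing walls fit between the inner faces of the y-facing walls.

The picture frame is on top of the table, centred. The house frame is on the floor beside the table on its +y side.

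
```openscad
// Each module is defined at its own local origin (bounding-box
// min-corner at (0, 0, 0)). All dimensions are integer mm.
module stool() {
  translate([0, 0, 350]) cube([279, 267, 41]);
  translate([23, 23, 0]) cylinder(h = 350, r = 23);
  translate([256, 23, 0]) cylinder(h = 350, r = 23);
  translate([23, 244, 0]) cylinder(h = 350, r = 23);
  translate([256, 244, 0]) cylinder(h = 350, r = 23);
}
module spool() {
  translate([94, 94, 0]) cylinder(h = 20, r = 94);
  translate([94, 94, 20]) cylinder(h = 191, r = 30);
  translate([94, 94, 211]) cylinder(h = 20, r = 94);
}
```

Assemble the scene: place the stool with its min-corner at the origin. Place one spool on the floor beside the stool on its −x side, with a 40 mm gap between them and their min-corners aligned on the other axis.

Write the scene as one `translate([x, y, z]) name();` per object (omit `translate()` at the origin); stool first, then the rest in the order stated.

stool();
translate([-228, 0, 0]) spool();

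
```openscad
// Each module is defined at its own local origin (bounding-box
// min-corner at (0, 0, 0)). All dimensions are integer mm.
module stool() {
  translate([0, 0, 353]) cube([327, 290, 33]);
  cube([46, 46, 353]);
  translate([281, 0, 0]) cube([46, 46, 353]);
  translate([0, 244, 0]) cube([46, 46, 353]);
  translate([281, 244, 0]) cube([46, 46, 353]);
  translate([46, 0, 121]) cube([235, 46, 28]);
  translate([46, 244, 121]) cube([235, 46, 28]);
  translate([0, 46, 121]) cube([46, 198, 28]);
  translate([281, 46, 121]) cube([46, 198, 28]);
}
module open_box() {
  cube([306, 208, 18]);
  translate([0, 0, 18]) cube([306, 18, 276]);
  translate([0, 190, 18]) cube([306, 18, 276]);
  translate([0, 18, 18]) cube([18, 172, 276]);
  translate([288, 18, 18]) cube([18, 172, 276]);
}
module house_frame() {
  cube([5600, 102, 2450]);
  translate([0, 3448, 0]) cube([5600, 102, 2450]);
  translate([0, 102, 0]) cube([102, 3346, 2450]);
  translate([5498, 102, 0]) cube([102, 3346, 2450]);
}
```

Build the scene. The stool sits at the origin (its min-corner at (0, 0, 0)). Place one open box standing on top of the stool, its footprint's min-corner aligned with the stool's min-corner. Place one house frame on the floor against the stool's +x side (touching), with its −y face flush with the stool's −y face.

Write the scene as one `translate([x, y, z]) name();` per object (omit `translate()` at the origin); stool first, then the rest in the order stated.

stool();
translate([0, 0, 386]) open_box();
translate([327, 0, 0]) house_frame();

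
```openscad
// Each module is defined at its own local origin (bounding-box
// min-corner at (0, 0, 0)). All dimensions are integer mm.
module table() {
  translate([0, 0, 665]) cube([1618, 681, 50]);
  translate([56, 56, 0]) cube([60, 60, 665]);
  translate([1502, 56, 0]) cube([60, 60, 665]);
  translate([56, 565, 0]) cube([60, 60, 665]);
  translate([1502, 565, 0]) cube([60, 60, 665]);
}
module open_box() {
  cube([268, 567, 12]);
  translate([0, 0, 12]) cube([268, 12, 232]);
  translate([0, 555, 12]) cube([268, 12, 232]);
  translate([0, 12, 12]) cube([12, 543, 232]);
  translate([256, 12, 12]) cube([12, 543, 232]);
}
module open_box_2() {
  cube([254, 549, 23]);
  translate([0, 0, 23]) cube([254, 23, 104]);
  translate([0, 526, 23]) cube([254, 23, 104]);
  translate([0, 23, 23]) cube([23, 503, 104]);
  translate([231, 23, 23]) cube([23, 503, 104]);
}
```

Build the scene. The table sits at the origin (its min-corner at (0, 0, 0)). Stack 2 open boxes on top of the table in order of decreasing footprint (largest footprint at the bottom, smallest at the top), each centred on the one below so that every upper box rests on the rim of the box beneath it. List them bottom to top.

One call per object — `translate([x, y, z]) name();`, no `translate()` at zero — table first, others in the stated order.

table();
translate([675, 57, 715]) open_box();
translate([682, 66, 959]) open_box_2();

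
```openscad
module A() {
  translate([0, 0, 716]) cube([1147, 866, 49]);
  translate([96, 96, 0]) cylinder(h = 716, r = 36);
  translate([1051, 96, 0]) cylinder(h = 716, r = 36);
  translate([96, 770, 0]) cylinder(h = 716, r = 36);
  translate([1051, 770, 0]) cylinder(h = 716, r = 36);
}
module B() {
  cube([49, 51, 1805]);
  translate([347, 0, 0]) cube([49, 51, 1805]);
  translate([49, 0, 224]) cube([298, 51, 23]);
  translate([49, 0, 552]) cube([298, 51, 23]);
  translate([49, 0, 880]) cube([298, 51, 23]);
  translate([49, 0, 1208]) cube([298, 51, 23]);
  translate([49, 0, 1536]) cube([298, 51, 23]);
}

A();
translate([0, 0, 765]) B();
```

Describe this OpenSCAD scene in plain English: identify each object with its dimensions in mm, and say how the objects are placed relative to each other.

A is a rectangular dining table. The top is 1147×866×49 mm with its upper surface at z = 765 mm. It stands on four round legs of 72 mm diameter, each leg's bounding box inset 60 mm from the nearest pair of top edges, running from the floor to the underside of the top.

B is a wooden ladder with two side rails of 49×51 mm section and 1805 mm height, set 396 mm apart overall. Between them run 5 rectangular rungs (51 mm deep, 23 mm thick), front faces flush with the rails' −y face. The bottom of the first rung is 224 mm above the floor and each subsequent rung is 328 mm higher than the one below.

The ladder is on top of the table.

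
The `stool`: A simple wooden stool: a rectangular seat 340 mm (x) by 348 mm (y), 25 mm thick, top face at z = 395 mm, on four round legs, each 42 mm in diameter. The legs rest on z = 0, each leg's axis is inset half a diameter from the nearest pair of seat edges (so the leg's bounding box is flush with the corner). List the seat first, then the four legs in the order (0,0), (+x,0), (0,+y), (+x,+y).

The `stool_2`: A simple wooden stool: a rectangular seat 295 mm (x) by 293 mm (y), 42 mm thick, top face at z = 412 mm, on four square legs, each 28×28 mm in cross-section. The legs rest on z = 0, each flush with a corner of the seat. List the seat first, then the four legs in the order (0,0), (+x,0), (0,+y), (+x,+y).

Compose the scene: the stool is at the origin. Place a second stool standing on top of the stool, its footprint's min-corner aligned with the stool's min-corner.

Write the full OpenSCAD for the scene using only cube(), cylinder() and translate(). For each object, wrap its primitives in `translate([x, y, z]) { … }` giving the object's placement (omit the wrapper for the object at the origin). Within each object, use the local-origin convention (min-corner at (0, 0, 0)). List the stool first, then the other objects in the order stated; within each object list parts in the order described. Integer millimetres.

translate([0, 0, 370]) cube([340, 348, 25]);
translate([21, 21, 0]) cylinder(h = 370, r = 21);
translate([319, 21, 0]) cylinder(h = 370, r = 21);
translate([21, 327, 0]) cylinder(h = 370, r = 21);
translate([319, 327, 0]) cylinder(h = 370, r = 21);
translate([0, 0, 395]) {
  translate([0, 0, 370]) cube([295, 293, 42]);
  cube([28, 28, 370]);
  translate([267, 0, 0]) cube([28, 28, 370]);
  translate([0, 265, 0]) cube([28, 28, 370]);
  translate([267, 265, 0]) cube([28, 28, 370]);
}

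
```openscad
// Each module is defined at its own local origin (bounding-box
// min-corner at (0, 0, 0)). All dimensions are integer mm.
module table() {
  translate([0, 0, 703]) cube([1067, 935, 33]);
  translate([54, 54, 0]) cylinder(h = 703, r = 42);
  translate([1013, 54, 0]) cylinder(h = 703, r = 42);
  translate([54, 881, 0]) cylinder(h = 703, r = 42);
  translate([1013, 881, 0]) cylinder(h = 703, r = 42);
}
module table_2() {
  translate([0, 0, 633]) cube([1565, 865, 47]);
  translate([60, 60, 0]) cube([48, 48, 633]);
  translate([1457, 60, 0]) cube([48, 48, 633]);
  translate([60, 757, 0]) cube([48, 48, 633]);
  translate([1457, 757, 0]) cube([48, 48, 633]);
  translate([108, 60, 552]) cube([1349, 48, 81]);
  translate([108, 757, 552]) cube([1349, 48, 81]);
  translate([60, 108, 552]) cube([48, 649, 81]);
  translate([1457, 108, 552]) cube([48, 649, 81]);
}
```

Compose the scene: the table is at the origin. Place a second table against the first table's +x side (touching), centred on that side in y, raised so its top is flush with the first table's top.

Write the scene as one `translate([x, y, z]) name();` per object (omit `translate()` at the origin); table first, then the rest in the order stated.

table();
translate([1067, 35, 56]) table_2();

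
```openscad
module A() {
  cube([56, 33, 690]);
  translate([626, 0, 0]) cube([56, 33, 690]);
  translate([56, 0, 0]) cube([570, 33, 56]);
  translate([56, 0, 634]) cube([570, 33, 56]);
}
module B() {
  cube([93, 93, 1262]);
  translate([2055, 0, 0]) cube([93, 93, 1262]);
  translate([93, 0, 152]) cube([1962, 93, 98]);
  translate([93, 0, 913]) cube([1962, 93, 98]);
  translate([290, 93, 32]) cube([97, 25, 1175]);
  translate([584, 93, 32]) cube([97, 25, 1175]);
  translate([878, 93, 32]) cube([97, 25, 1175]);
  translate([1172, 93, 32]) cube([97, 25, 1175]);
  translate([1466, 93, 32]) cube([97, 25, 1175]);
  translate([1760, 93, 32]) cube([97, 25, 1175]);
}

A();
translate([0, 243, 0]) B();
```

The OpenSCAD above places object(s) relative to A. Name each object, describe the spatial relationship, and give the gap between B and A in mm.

The fence section's nearest face is 210 mm from the picture frame's +y face.

A is a picture frame. B is a fence section. The fence section is on the floor beside the picture frame on its +y side. The gap between the fence section and the picture frame is 210 mm.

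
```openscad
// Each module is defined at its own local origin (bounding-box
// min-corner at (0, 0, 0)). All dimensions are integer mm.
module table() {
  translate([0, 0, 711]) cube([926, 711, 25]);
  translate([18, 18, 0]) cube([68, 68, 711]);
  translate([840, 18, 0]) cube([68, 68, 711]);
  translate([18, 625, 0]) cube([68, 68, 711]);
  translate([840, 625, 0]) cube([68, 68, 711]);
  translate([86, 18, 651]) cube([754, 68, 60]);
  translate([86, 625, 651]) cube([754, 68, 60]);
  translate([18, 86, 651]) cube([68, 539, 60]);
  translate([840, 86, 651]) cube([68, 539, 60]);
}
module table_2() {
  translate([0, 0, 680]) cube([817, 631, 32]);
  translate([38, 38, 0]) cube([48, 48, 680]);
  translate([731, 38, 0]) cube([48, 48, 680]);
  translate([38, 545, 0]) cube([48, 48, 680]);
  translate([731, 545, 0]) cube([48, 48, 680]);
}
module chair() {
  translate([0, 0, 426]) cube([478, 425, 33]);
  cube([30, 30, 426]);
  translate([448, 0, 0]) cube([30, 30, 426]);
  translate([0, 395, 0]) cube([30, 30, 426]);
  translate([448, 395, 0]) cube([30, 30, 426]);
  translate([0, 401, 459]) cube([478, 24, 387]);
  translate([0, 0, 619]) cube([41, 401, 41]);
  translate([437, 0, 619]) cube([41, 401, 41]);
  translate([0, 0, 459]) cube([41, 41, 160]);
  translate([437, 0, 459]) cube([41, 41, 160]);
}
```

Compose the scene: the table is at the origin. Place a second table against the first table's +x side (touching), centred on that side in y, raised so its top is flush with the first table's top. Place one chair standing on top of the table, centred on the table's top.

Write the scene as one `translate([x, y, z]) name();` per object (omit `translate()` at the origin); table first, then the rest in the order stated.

table();
translate([926, 40, 24]) table_2();
translate([224, 143, 736]) chair();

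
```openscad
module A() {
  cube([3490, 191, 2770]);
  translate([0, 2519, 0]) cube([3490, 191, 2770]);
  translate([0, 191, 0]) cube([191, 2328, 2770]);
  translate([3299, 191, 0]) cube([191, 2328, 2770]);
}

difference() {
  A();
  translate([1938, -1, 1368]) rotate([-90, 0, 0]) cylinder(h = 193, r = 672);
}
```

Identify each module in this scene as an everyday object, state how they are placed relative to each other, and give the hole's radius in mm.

A is a house frame. The house frame has a circular hole through its front wall. The hole's radius is 672 mm.

The subtracted cylinder has r = 672 mm.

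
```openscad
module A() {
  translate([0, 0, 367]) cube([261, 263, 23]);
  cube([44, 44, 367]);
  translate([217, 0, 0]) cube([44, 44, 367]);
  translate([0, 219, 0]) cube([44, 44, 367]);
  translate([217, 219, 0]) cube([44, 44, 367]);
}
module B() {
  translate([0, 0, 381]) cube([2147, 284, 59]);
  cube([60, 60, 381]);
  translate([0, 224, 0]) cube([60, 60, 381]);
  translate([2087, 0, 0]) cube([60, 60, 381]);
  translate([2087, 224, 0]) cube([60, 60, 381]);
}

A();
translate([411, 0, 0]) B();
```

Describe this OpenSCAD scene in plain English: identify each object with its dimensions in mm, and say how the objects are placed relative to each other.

A is a four-legged stool. The seat is a 261×263×23 mm slab whose top surface is at z = 390 mm; four square legs, each 44×44 mm in cross-section, run from the floor (z = 0) to the underside of the seat, each flush with a corner of the seat.

B is a bench: a 2147×284 mm seat slab, 59 mm thick, top at z = 440 mm, on four 60×60 mm square legs flush with the seat corners and standing on z = 0.

The bench is on the floor beside the stool on its +x side.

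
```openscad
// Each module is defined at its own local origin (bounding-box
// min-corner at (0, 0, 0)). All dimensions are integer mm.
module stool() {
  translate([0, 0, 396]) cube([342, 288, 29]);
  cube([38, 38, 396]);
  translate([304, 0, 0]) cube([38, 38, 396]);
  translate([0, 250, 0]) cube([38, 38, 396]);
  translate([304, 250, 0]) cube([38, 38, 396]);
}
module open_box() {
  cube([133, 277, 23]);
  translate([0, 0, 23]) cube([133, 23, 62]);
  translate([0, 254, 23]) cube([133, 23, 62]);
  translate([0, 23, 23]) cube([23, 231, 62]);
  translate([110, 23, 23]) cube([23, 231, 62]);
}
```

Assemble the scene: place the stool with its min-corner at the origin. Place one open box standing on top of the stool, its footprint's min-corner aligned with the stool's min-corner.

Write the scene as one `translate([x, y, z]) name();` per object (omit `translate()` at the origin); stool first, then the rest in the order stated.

stool();
translate([0, 0, 425]) open_box();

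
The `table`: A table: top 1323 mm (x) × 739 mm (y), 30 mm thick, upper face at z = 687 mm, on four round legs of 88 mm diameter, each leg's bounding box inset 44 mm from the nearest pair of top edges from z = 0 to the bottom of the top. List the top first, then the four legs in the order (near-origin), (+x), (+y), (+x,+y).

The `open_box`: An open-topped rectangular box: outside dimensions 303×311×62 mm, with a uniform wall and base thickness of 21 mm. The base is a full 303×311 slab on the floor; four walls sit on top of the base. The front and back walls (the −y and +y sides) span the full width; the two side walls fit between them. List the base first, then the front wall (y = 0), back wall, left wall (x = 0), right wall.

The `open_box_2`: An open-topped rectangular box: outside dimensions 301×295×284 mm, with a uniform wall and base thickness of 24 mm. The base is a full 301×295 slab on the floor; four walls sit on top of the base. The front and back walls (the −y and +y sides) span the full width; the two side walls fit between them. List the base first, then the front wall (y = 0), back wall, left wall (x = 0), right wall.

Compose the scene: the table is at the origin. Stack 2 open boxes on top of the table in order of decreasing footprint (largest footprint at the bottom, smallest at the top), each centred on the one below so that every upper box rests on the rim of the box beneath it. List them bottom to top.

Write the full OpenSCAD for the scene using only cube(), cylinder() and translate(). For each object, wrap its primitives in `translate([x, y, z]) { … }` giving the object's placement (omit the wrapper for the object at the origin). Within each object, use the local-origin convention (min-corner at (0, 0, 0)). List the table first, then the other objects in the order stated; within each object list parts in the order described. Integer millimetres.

translate([0, 0, 657]) cube([1323, 739, 30]);
translate([88, 88, 0]) cylinder(h = 657, r = 44);
translate([1235, 88, 0]) cylinder(h = 657, r = 44);
translate([88, 651, 0]) cylinder(h = 657, r = 44);
translate([1235, 651, 0]) cylinder(h = 657, r = 44);
translate([510, 214, 687]) {
  cube([303, 311, 21]);
  translate([0, 0, 21]) cube([303, 21, 41]);
  translate([0, 290, 21]) cube([303, 21, 41]);
  translate([0, 21, 21]) cube([21, 269, 41]);
  translate([282, 21, 21]) cube([21, 269, 41]);
}
translate([511, 222, 749]) {
  cube([301, 295, 24]);
  translate([0, 0, 24]) cube([301, 24, 260]);
  translate([0, 271, 24]) cube([301, 24, 260]);
  translate([0, 24, 24]) cube([24, 247, 260]);
  translate([277, 24, 24]) cube([24, 247, 260]);
}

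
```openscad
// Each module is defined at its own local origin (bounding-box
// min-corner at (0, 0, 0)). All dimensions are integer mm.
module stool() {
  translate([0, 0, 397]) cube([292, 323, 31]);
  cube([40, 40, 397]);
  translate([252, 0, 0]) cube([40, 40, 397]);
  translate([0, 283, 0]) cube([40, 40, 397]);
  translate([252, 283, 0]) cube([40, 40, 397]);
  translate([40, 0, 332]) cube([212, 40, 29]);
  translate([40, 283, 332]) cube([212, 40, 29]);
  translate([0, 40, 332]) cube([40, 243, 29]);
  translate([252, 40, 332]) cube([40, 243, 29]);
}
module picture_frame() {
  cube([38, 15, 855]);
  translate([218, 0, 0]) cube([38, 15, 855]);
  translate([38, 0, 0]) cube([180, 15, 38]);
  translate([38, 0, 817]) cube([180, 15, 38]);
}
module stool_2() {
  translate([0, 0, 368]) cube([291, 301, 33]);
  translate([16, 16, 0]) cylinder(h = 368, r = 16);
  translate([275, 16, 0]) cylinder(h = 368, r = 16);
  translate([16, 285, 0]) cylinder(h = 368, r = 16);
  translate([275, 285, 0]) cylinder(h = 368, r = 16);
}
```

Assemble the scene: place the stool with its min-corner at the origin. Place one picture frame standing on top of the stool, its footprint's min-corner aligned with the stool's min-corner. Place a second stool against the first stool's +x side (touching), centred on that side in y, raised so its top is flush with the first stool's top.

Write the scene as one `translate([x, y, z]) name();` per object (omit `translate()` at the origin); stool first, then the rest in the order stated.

stool();
translate([0, 0, 428]) picture_frame();
translate([292, 11, 27]) stool_2();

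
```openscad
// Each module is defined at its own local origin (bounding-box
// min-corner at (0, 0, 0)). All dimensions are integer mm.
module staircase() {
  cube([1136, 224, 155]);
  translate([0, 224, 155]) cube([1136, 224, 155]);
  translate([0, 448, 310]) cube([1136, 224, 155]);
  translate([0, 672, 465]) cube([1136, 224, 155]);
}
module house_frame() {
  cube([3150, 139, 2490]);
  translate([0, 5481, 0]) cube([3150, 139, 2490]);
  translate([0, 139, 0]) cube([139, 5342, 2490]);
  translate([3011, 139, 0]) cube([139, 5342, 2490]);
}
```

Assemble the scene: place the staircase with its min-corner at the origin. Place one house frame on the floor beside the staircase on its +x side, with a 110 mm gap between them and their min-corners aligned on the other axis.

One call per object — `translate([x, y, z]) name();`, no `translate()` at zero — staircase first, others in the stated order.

staircase();
translate([1246, 0, 0]) house_frame();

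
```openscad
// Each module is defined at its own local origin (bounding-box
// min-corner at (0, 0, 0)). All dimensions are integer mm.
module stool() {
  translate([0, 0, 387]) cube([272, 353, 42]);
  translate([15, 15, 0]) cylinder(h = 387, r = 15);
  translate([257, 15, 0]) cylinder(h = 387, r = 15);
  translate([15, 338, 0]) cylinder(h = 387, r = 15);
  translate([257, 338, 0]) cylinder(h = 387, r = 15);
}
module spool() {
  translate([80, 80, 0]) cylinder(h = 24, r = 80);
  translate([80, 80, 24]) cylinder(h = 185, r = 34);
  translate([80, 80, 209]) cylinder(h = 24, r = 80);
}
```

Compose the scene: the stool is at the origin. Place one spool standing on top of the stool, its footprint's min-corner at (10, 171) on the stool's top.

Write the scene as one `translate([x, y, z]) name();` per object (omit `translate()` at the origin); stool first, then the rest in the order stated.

stool();
translate([10, 171, 429]) spool();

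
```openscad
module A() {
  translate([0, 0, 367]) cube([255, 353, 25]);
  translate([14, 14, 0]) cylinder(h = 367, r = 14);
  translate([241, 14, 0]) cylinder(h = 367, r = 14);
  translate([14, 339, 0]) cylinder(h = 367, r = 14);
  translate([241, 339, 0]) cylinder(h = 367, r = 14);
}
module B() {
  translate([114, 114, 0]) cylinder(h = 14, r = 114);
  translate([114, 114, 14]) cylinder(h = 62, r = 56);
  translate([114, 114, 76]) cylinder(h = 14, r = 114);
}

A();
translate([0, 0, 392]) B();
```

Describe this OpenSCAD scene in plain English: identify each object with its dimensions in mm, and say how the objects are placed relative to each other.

A is a simple wooden stool: a rectangular seat 255 mm (x) by 353 mm (y), 25 mm thick, top face at z = 392 mm, on four round legs, each 28 mm in diameter. The legs rest on z = 0, each leg's axis is inset half a diameter from the nearest pair of seat edges (so the leg's bounding box is flush with the corner).

B is a spool: two coaxial disc flanges of radius 114 mm and thickness 14 mm, joined by a core cylinder of radius 56 mm and height 62 mm. The lower flange rests on z = 0 and the three cylinders share a vertical axis.

The spool is on top of the stool.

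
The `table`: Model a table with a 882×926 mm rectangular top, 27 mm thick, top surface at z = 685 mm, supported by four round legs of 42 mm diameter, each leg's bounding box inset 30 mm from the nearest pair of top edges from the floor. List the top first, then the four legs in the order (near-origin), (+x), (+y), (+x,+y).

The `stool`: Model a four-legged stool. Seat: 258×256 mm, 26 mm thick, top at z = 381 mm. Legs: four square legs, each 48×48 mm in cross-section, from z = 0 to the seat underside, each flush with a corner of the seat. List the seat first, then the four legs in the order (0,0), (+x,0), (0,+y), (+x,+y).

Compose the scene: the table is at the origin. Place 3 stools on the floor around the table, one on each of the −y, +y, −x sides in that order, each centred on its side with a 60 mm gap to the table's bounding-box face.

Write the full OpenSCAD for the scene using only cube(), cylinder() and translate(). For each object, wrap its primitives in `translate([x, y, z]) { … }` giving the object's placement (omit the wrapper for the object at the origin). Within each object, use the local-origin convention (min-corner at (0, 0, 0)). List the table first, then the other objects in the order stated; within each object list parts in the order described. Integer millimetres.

translate([0, 0, 658]) cube([882, 926, 27]);
translate([51, 51, 0]) cylinder(h = 658, r = 21);
translate([831, 51, 0]) cylinder(h = 658, r = 21);
translate([51, 875, 0]) cylinder(h = 658, r = 21);
translate([831, 875, 0]) cylinder(h = 658, r = 21);
translate([312, -316, 0]) {
  translate([0, 0, 355]) cube([258, 256, 26]);
  cube([48, 48, 355]);
  translate([210, 0, 0]) cube([48, 48, 355]);
  translate([0, 208, 0]) cube([48, 48, 355]);
  translate([210, 208, 0]) cube([48, 48, 355]);
}
translate([312, 986, 0]) {
  translate([0, 0, 355]) cube([258, 256, 26]);
  cube([48, 48, 355]);
  translate([210, 0, 0]) cube([48, 48, 355]);
  translate([0, 208, 0]) cube([48, 48, 355]);
  translate([210, 208, 0]) cube([48, 48, 355]);
}
translate([-318, 335, 0]) {
  translate([0, 0, 355]) cube([258, 256, 26]);
  cube([48, 48, 355]);
  translate([210, 0, 0]) cube([48, 48, 355]);
  translate([0, 208, 0]) cube([48, 48, 355]);
  translate([210, 208, 0]) cube([48, 48, 355]);
}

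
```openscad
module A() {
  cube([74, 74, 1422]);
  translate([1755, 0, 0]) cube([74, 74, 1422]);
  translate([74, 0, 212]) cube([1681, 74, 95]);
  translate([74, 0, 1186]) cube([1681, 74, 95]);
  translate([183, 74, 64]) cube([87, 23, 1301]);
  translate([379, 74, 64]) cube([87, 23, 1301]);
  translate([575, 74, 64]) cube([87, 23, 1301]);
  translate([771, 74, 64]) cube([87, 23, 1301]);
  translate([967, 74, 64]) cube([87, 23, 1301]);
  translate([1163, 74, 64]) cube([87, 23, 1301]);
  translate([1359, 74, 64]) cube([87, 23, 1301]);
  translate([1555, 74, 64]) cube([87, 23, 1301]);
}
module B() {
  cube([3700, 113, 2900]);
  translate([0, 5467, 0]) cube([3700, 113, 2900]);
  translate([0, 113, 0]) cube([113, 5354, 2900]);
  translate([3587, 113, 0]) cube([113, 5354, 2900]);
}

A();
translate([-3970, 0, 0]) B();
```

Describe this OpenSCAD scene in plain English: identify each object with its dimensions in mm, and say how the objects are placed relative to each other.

A is a fence section. Two 74×74 mm posts, 1422 mm tall, stand on the floor with a clear span of 1681 mm between their inner faces. Two horizontal rails of 74×95 mm section span the gap between the posts with their undersides at z = 212 mm and z = 1186 mm, flush with the posts' −y face. 8 pickets, each 87 mm wide, 23 mm thick and 1301 mm tall, are fixed to the +y face of the rails with their bottoms at z = 64 mm, evenly spaced across the span with equal gaps (rounded down to the nearest mm) at the −x end and between each pair — any rounding remainder accumulates at the +x end.

B is a box-shaped house frame (walls only): outside footprint 3700×5580 mm, wall height 2900 mm, wall thickness 113 mm. The two y-facing walls run the full x-width; the two x-facing walls fit between the inner faces of the y-facing walls.

The house frame is on the floor beside the fence section on its −x side.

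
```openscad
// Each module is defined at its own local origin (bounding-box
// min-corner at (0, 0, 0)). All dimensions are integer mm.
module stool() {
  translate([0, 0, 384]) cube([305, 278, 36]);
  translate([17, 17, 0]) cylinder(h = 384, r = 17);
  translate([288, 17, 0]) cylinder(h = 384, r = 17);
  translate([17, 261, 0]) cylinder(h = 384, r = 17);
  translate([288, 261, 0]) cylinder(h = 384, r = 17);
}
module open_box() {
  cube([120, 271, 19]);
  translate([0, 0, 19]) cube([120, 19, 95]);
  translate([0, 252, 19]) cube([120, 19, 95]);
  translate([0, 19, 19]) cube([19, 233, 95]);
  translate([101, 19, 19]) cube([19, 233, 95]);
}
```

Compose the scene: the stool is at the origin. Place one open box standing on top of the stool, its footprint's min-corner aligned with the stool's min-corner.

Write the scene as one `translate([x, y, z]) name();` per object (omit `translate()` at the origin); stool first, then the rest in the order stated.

stool();
translate([0, 0, 420]) open_box();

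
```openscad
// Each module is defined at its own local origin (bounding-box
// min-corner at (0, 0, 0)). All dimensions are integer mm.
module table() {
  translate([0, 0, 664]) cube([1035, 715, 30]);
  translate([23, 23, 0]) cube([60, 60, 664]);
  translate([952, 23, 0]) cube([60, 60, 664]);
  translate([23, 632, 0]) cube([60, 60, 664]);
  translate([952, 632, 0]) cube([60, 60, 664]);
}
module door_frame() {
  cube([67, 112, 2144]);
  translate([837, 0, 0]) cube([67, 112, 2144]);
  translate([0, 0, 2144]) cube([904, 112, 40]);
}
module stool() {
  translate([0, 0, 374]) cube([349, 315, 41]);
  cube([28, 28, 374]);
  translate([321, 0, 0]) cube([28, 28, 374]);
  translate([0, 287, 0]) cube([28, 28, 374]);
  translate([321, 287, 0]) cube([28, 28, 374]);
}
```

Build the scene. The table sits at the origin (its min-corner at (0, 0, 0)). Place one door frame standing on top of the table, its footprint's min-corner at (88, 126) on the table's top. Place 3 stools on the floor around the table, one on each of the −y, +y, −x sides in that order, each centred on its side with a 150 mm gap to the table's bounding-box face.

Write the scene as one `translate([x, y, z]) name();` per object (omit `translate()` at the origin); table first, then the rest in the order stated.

table();
translate([88, 126, 694]) door_frame();
translate([343, -465, 0]) stool();
translate([343, 865, 0]) stool();
translate([-499, 200, 0]) stool();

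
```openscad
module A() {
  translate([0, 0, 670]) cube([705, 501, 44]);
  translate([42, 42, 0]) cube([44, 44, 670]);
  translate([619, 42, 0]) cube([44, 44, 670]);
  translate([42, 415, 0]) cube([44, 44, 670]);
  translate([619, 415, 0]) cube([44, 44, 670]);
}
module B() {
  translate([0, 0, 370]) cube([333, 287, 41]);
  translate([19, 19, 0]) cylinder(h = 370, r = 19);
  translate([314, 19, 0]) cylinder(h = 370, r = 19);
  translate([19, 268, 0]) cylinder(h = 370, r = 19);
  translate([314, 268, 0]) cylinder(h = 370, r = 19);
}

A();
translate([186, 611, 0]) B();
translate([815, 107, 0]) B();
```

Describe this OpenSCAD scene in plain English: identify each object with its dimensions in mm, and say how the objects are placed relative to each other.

A is a rectangular dining table. The top is 705×501×44 mm with its upper surface at z = 714 mm. It stands on four 44×44 mm square legs, each inset 42 mm from the nearest pair of top edges, running from the floor to the underside of the top.

B is a four-legged stool. The seat is a 333×287×41 mm slab whose top surface is at z = 411 mm; four round legs, each 38 mm in diameter, run from the floor (z = 0) to the underside of the seat, each leg's axis is inset half a diameter from the nearest pair of seat edges (so the leg's bounding box is flush with the corner).

Two stools sit around the table at the +y, +x sides.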